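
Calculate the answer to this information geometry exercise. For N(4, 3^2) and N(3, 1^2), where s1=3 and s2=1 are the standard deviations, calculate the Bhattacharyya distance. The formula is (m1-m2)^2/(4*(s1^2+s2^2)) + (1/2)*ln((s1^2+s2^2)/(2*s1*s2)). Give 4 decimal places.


Bhattacharyya distance between two Gaussians:
DB = (m1-m2)^2/(4*(s1^2+s2^2)) + (1/2)*ln((s1^2+s2^2)/(2*s1*s2)).
(m1-m2)^2 = (1)^2 = 1.
s1^2+s2^2 = 9 + 1 = 10.
term1 = 1/40 = 0.025.
term2 = 0.5*ln(10/6.0) = 0.255413.
DB = 0.025 + 0.255413 = 0.2804

0.2804


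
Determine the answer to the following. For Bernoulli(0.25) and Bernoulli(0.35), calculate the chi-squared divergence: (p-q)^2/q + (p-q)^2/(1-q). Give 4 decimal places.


Chi-squared divergence between Bernoulli distributions:
chi^2 = (p-q)^2/q + (p-q)^2/(1-q).
p = 0.25, q = 0.35, p-q = -0.1.
(p-q)^2 = 0.01.
term1 = 0.01/0.35 = 0.028571.
term2 = 0.01/0.65 = 0.015385.
chi^2 = 0.028571 + 0.015385 = 0.0440

0.0440


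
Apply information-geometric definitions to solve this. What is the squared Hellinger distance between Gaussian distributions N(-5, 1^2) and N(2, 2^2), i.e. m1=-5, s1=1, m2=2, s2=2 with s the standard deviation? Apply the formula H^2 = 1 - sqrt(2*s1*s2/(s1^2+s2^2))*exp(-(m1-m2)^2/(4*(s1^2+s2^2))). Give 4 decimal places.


Squared Hellinger distance for Gaussians:
H^2 = 1 - sqrt(2*s1*s2/(s1^2+s2^2)) * exp(-(m1-m2)^2/(4*(s1^2+s2^2))).
s1^2 = 1, s2^2 = 4, s1^2+s2^2 = 5.
sqrt(2*1*2/(5)) = 0.894427.
(m1-m2)^2 = (-7)^2 = 49.
exp(-49/(4*5)) = exp(-2.45) = 0.086294.
H^2 = 1 - 0.894427*0.086294 = 0.9228

0.9228


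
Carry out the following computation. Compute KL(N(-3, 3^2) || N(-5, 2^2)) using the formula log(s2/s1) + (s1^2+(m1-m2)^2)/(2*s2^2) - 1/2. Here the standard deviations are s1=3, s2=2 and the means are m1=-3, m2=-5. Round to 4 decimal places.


KL divergence between normal distributions:
KL = log(s2/s1) + (s1^2 + (m1-m2)^2)/(2*s2^2) - 1/2.
log(2/3) = -0.405465.
(3^2 + (-3--5)^2)/(2*2^2) = (9 + 4)/8 = 1.625.
KL = -0.405465 + 1.625 - 0.5 = 0.7195

0.7195


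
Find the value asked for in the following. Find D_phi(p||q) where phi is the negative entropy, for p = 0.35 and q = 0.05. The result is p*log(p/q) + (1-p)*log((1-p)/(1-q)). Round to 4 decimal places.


Bregman divergence with negative entropy generator:
D = p*log(p/q) + (1-p)*log((1-p)/(1-q)).
p = 0.35, q = 0.05.
p*log(p/q) = 0.35*log(0.35/0.05) = 0.681069.
(1-p)*log((1-p)/(1-q)) = 0.65*log(0.65/0.95) = -0.246668.
D = 0.681069 + -0.246668 = 0.4344

0.4344


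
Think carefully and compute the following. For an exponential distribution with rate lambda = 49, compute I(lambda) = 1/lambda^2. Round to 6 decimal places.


Fisher information for exponential: I(lambda) = 1/lambda^2.
lambda = 49, lambda^2 = 2401.
I = 1/2401 = 0.000416

0.000416


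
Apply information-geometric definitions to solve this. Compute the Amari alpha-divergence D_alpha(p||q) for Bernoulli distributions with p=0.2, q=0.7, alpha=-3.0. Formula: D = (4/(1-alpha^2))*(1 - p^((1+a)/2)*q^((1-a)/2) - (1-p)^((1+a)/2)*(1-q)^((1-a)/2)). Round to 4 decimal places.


Amari alpha-divergence:
D = (4/(1-alpha^2))*(1 - p^((1+a)/2)*q^((1-a)/2) - (1-p)^((1+a)/2)*(1-q)^((1-a)/2)).
alpha = -3.0, p = 0.2, q = 0.7.
e1 = (1+alpha)/2 = -1.0, e2 = (1-alpha)/2 = 2.0.
t1 = p^e1 * q^e2 = 0.2^-1.0 * 0.7^2.0 = 2.45.
t2 = (1-p)^e1 * (1-q)^e2 = 0.8^-1.0 * 0.3^2.0 = 0.1125.
4/(1-alpha^2) = -0.5.
D = -0.5*(1 - 2.45 - 0.1125) = 0.7812

0.7812


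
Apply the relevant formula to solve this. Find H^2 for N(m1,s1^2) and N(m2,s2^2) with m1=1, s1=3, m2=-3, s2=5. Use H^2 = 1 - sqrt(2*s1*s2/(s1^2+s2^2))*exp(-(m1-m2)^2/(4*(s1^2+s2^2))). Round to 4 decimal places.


Squared Hellinger distance for Gaussians:
H^2 = 1 - sqrt(2*s1*s2/(s1^2+s2^2)) * exp(-(m1-m2)^2/(4*(s1^2+s2^2))).
s1^2 = 9, s2^2 = 25, s1^2+s2^2 = 34.
sqrt(2*3*5/(34)) = 0.939336.
(m1-m2)^2 = (4)^2 = 16.
exp(-16/(4*34)) = exp(-0.117647) = 0.88901.
H^2 = 1 - 0.939336*0.88901 = 0.1649

0.1649


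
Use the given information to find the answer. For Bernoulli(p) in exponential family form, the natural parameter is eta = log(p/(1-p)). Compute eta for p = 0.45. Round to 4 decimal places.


Natural parameter for Bernoulli: eta = log(p/(1-p)).
p = 0.45, 1-p = 0.55.
p/(1-p) = 0.818182.
eta = log(0.818182) = -0.2007

-0.2007


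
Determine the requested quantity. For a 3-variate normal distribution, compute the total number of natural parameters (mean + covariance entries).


Exponential family dimension calculation:
For 3-dim MVN: mean has 3 params, covariance has 3*4/2 = 6 unique entries.
Total dim = 3 + 6 = 9.

9


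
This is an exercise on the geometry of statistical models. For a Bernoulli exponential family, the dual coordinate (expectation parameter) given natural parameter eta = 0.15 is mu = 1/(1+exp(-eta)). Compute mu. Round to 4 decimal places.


Dual coordinate (expectation parameter) for Bernoulli:
mu = 1/(1+exp(-eta)).
eta = 0.15.
exp(-eta) = exp(-0.15) = 0.860708.
mu = 1/(1+0.860708) = 0.5374

0.5374


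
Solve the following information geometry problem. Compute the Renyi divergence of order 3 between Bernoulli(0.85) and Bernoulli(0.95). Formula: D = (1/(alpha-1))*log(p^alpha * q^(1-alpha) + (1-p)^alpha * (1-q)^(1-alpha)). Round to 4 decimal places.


Renyi divergence of order alpha between Bernoulli distributions:
D = (1/(alpha-1))*log(p^alpha * q^(1-alpha) + (1-p)^alpha * (1-q)^(1-alpha)).
alpha = 3, p = 0.85, q = 0.95.
p^alpha * q^(1-alpha) = 0.85^3 * 0.95^-2 = 0.680471.
(1-p)^alpha * (1-q)^(1-alpha) = 0.15^3 * 0.05^-2 = 1.35.
sum = 0.680471 + 1.35 = 2.030471.
D = (1/2)*log(2.030471) = 0.3541

0.3541


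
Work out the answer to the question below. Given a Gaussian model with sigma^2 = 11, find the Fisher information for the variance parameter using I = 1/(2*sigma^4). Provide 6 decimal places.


Fisher information for variance: I(sigma^2) = 1/(2*sigma^4).
sigma^2 = 11, so sigma^4 = 121.
I = 1/(2*121) = 1/242 = 0.004132

0.004132


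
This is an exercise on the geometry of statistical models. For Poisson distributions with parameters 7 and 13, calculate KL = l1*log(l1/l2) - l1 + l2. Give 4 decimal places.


KL divergence for Poisson:
KL = l1*log(l1/l2) - l1 + l2.
l1 = 7, l2 = 13.
log(7/13) = -0.619039.
l1*log(l1/l2) = 7 * -0.619039 = -4.333274.
KL = -4.333274 - 7 + 13 = 1.6667

1.6667


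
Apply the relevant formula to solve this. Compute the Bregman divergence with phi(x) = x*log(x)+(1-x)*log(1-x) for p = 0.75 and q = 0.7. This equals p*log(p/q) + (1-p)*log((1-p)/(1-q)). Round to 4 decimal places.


Bregman divergence with negative entropy generator:
D = p*log(p/q) + (1-p)*log((1-p)/(1-q)).
p = 0.75, q = 0.7.
p*log(p/q) = 0.75*log(0.75/0.7) = 0.051745.
(1-p)*log((1-p)/(1-q)) = 0.25*log(0.25/0.3) = -0.04558.
D = 0.051745 + -0.04558 = 0.0062

0.0062


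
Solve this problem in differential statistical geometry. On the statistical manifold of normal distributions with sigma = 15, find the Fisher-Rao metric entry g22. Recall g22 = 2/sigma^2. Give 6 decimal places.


For the 2-parameter normal family, the Fisher metric has:
  g11 = 1/sigma^2, g22 = 2/sigma^2.
sigma = 15, sigma^2 = 225.
g22 = 0.008889

0.008889


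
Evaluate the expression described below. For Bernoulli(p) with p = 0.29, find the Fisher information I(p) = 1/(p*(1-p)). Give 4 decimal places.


For Bernoulli(p), Fisher information is I(p) = 1/(p*(1-p)).
p = 0.29, 1-p = 0.71.
p*(1-p) = 0.2059.
I(p) = 1/0.2059 = 4.8567

4.8567


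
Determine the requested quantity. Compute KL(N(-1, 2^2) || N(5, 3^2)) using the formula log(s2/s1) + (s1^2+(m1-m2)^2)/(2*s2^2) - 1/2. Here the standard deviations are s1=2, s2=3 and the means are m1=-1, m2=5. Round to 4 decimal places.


KL divergence between normal distributions:
KL = log(s2/s1) + (s1^2 + (m1-m2)^2)/(2*s2^2) - 1/2.
log(3/2) = 0.405465.
(2^2 + (-1-5)^2)/(2*3^2) = (4 + 36)/18 = 2.222222.
KL = 0.405465 + 2.222222 - 0.5 = 2.1277

2.1277


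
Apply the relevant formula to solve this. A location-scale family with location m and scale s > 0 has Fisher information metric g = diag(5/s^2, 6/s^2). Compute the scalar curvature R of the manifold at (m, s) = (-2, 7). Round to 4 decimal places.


The metric has the form g = (A dm^2 + B ds^2)/s^2 with A = 5, B = 6.
Substitute u = sqrt(A/B)*m: g = B*(du^2 + ds^2)/s^2, i.e. B times the
Poincare upper half-plane metric, which has constant Gaussian curvature -1.
Scaling a 2D metric by a constant c divides the Gaussian curvature by c,
so K = -1/B = -1/(6) = -0.1667 everywhere (the point (m, s) = (-2, 7) is irrelevant:
the curvature is constant).
Scalar curvature in dimension 2: R = 2K = -2/(6) = -0.3333.

-0.3333


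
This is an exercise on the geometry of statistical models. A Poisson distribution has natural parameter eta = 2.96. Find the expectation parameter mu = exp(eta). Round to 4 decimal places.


Expectation parameter for Poisson exponential family:
mu = exp(eta).
eta = 2.96.
mu = exp(2.96) = 19.2980

19.2980


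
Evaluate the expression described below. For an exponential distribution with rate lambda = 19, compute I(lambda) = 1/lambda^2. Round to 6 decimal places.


Fisher information for exponential: I(lambda) = 1/lambda^2.
lambda = 19, lambda^2 = 361.
I = 1/361 = 0.002770

0.002770


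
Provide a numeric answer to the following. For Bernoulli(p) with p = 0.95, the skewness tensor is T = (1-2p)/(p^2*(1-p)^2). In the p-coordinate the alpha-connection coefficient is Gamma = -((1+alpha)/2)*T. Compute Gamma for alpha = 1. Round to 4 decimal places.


Skewness (Amari-Chentsov) tensor: T = (1-2p)/(p^2*(1-p)^2).
p = 0.95, 1-2p = -0.9, p^2 = 0.9025, (1-p)^2 = 0.0025.
T = -0.9/(0.9025 * 0.0025) = -398.891967.
In the p-coordinate, Gamma^(alpha) = Gamma^(0) - (alpha/2)*T with Gamma^(0) = (1/2)*g'(p) = -T/2,
so Gamma^(alpha) = -((1+alpha)/2)*T.
alpha = 1, -(1+alpha)/2 = -1.0.
Gamma = -1.0 * -398.891967 = 398.8920

398.8920


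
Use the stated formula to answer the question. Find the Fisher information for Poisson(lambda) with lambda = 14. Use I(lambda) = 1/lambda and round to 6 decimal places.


Fisher information for Poisson: I(lambda) = 1/lambda.
lambda = 14.
I(lambda) = 1/14 = 0.071429

0.071429


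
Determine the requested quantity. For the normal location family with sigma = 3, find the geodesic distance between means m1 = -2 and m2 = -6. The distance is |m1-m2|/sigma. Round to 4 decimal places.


On the fixed-variance normal subfamily, geodesic distance = |m1-m2|/sigma.
|-2 - -6| = 4.
sigma = 3.
d = 4/3 = 1.3333

1.3333


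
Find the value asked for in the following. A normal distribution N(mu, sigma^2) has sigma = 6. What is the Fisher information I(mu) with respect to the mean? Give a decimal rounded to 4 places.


The Fisher information for the mean of a normal distribution is I(mu) = 1/sigma^2.
sigma = 6, so sigma^2 = 36.
I(mu) = 1/36 = 0.0278

0.0278


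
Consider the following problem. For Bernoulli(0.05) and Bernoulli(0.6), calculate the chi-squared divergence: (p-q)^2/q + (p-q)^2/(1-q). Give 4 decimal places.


Chi-squared divergence between Bernoulli distributions:
chi^2 = (p-q)^2/q + (p-q)^2/(1-q).
p = 0.05, q = 0.6, p-q = -0.55.
(p-q)^2 = 0.3025.
term1 = 0.3025/0.6 = 0.504167.
term2 = 0.3025/0.4 = 0.75625.
chi^2 = 0.504167 + 0.75625 = 1.2604

1.2604


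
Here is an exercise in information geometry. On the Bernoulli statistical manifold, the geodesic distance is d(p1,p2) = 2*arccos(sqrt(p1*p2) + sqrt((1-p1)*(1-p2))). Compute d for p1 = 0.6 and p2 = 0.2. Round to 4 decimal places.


Geodesic distance on Bernoulli manifold:
d(p1,p2) = 2*arccos(sqrt(p1*p2) + sqrt((1-p1)*(1-p2))).
sqrt(p1*p2) = sqrt(0.6*0.2) = 0.34641.
sqrt((1-p1)*(1-p2)) = sqrt(0.4*0.8) = 0.565685.
arg = 0.34641 + 0.565685 = 0.912096.
d = 2*arccos(0.912096) = 0.8449

0.8449


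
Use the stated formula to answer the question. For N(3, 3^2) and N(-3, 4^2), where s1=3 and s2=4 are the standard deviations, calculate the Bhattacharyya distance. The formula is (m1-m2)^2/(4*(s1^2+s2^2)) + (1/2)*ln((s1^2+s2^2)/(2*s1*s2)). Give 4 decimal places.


Bhattacharyya distance between two Gaussians:
DB = (m1-m2)^2/(4*(s1^2+s2^2)) + (1/2)*ln((s1^2+s2^2)/(2*s1*s2)).
(m1-m2)^2 = (6)^2 = 36.
s1^2+s2^2 = 9 + 16 = 25.
term1 = 36/100 = 0.36.
term2 = 0.5*ln(25/24.0) = 0.020411.
DB = 0.36 + 0.020411 = 0.3804

0.3804


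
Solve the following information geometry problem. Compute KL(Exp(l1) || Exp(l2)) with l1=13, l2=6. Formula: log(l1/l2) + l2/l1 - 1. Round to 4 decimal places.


KL divergence for exponential family:
KL = log(l1/l2) + l2/l1 - 1.
log(13/6) = 0.77319.
6/13 = 0.461538.
KL = 0.77319 + 0.461538 - 1 = 0.2347

0.2347


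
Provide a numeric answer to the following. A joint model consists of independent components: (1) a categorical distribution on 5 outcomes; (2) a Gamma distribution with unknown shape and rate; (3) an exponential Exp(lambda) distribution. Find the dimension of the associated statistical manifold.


The dimension of a statistical manifold equals the number of free
(independent) real parameters of the model. For a product of independent
blocks the parameter counts add.
- categorical on 5 outcomes (probabilities sum to 1): 5-1 = 4.
- Gamma (shape, rate): 2.
- exponential (lambda): 1.
Total = 4 + 2 + 1 = 7.
Dimension = 7

7


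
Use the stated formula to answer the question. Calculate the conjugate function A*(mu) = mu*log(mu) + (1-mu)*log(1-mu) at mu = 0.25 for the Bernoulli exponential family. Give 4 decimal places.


Legendre transform for Bernoulli:
A*(mu) = mu*log(mu) + (1-mu)*log(1-mu).
mu = 0.25, 1-mu = 0.75.
mu*log(mu) = 0.25*log(0.25) = -0.346574.
(1-mu)*log(1-mu) = 0.75*log(0.75) = -0.215762.
A* = -0.346574 + -0.215762 = -0.5623

-0.5623


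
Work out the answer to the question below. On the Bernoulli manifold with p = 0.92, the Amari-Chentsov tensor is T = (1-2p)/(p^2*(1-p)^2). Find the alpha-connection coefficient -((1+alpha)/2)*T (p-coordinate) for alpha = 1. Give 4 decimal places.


Skewness (Amari-Chentsov) tensor: T = (1-2p)/(p^2*(1-p)^2).
p = 0.92, 1-2p = -0.84, p^2 = 0.8464, (1-p)^2 = 0.0064.
T = -0.84/(0.8464 * 0.0064) = -155.068526.
In the p-coordinate, Gamma^(alpha) = Gamma^(0) - (alpha/2)*T with Gamma^(0) = (1/2)*g'(p) = -T/2,
so Gamma^(alpha) = -((1+alpha)/2)*T.
alpha = 1, -(1+alpha)/2 = -1.0.
Gamma = -1.0 * -155.068526 = 155.0685

155.0685


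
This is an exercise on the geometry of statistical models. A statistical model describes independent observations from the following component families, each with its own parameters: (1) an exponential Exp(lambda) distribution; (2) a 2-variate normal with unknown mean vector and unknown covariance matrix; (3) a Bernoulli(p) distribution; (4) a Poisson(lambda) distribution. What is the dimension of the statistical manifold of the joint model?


The dimension of a statistical manifold equals the number of free
(independent) real parameters of the model. For a product of independent
blocks the parameter counts add.
- exponential (lambda): 1.
- 2-variate normal: 2 (mean) + 2*3/2 = 3 (symmetric covariance) = 5.
- Bernoulli (p): 1.
- Poisson (lambda): 1.
Total = 1 + 5 + 1 + 1 = 8.
Dimension = 8

8


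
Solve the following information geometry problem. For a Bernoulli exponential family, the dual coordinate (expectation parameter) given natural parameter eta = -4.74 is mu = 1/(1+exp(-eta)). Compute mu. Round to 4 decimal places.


Dual coordinate (expectation parameter) for Bernoulli:
mu = 1/(1+exp(-eta)).
eta = -4.74.
exp(-eta) = exp(4.74) = 114.434202.
mu = 1/(1+114.434202) = 0.0087

0.0087


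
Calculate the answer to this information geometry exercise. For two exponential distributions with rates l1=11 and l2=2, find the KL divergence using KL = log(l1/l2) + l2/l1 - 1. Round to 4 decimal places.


KL divergence for exponential family:
KL = log(l1/l2) + l2/l1 - 1.
log(11/2) = 1.704748.
2/11 = 0.181818.
KL = 1.704748 + 0.181818 - 1 = 0.8866

0.8866


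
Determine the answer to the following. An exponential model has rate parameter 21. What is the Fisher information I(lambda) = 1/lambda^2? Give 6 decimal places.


Fisher information for exponential: I(lambda) = 1/lambda^2.
lambda = 21, lambda^2 = 441.
I = 1/441 = 0.002268

0.002268


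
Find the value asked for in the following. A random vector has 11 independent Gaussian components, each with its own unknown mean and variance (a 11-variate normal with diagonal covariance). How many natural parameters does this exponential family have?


Exponential family dimension calculation:
Each univariate normal has two natural parameters (mu/sigma^2 and -1/(2 sigma^2)).
With 11 independent components, dim = 2 * 11 = 22.

22


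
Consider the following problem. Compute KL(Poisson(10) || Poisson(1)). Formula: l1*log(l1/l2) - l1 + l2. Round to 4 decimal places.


KL divergence for Poisson:
KL = l1*log(l1/l2) - l1 + l2.
l1 = 10, l2 = 1.
log(10/1) = 2.302585.
l1*log(l1/l2) = 10 * 2.302585 = 23.025851.
KL = 23.025851 - 10 + 1 = 14.0259

14.0259


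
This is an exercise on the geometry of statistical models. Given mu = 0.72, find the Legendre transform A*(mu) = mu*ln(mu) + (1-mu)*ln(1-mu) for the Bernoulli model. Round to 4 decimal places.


Legendre transform for Bernoulli:
A*(mu) = mu*log(mu) + (1-mu)*log(1-mu).
mu = 0.72, 1-mu = 0.28.
mu*log(mu) = 0.72*log(0.72) = -0.236523.
(1-mu)*log(1-mu) = 0.28*log(0.28) = -0.35643.
A* = -0.236523 + -0.35643 = -0.5930

-0.5930


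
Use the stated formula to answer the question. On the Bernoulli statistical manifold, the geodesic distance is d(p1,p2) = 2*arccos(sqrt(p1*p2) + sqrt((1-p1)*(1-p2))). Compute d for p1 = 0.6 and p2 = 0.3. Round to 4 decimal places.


Geodesic distance on Bernoulli manifold:
d(p1,p2) = 2*arccos(sqrt(p1*p2) + sqrt((1-p1)*(1-p2))).
sqrt(p1*p2) = sqrt(0.6*0.3) = 0.424264.
sqrt((1-p1)*(1-p2)) = sqrt(0.4*0.7) = 0.52915.
arg = 0.424264 + 0.52915 = 0.953414.
d = 2*arccos(0.953414) = 0.6129

0.6129


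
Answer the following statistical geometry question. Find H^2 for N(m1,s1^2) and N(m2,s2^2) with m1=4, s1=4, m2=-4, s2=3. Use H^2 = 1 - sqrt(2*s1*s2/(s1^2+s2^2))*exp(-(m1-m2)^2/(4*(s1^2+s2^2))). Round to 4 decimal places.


Squared Hellinger distance for Gaussians:
H^2 = 1 - sqrt(2*s1*s2/(s1^2+s2^2)) * exp(-(m1-m2)^2/(4*(s1^2+s2^2))).
s1^2 = 16, s2^2 = 9, s1^2+s2^2 = 25.
sqrt(2*4*3/(25)) = 0.979796.
(m1-m2)^2 = (8)^2 = 64.
exp(-64/(4*25)) = exp(-0.64) = 0.527292.
H^2 = 1 - 0.979796*0.527292 = 0.4834

0.4834


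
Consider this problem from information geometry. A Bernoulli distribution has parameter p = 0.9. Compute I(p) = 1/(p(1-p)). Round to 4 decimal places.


For Bernoulli(p), Fisher information is I(p) = 1/(p*(1-p)).
p = 0.9, 1-p = 0.1.
p*(1-p) = 0.09.
I(p) = 1/0.09 = 11.1111

11.1111


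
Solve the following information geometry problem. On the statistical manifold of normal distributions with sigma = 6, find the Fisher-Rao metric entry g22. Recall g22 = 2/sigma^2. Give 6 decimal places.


For the 2-parameter normal family, the Fisher metric has:
  g11 = 1/sigma^2, g22 = 2/sigma^2.
sigma = 6, sigma^2 = 36.
g22 = 0.055556

0.055556


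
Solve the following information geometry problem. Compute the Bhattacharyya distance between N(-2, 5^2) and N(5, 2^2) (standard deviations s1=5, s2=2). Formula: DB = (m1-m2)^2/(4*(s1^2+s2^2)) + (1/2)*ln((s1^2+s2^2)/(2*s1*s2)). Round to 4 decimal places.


Bhattacharyya distance between two Gaussians:
DB = (m1-m2)^2/(4*(s1^2+s2^2)) + (1/2)*ln((s1^2+s2^2)/(2*s1*s2)).
(m1-m2)^2 = (-7)^2 = 49.
s1^2+s2^2 = 25 + 4 = 29.
term1 = 49/116 = 0.422414.
term2 = 0.5*ln(29/20.0) = 0.185782.
DB = 0.422414 + 0.185782 = 0.6082

0.6082


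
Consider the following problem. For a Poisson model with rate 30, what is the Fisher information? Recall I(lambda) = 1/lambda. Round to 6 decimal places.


Fisher information for Poisson: I(lambda) = 1/lambda.
lambda = 30.
I(lambda) = 1/30 = 0.033333

0.033333


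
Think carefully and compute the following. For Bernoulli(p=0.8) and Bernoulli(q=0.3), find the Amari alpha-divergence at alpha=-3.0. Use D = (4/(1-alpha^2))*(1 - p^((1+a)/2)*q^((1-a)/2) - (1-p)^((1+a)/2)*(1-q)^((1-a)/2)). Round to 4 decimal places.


Amari alpha-divergence:
D = (4/(1-alpha^2))*(1 - p^((1+a)/2)*q^((1-a)/2) - (1-p)^((1+a)/2)*(1-q)^((1-a)/2)).
alpha = -3.0, p = 0.8, q = 0.3.
e1 = (1+alpha)/2 = -1.0, e2 = (1-alpha)/2 = 2.0.
t1 = p^e1 * q^e2 = 0.8^-1.0 * 0.3^2.0 = 0.1125.
t2 = (1-p)^e1 * (1-q)^e2 = 0.2^-1.0 * 0.7^2.0 = 2.45.
4/(1-alpha^2) = -0.5.
D = -0.5*(1 - 0.1125 - 2.45) = 0.7813

0.7813


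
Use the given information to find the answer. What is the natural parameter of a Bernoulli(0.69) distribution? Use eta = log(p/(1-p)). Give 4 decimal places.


Natural parameter for Bernoulli: eta = log(p/(1-p)).
p = 0.69, 1-p = 0.31.
p/(1-p) = 2.225806.
eta = log(2.225806) = 0.8001

0.8001


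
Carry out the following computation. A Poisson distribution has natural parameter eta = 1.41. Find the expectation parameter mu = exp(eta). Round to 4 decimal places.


Expectation parameter for Poisson exponential family:
mu = exp(eta).
eta = 1.41.
mu = exp(1.41) = 4.0960

4.0960


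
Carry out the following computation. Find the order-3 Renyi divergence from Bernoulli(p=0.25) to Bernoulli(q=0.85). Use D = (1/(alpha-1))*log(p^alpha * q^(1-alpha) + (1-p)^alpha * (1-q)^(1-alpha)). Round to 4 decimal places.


Renyi divergence of order alpha between Bernoulli distributions:
D = (1/(alpha-1))*log(p^alpha * q^(1-alpha) + (1-p)^alpha * (1-q)^(1-alpha)).
alpha = 3, p = 0.25, q = 0.85.
p^alpha * q^(1-alpha) = 0.25^3 * 0.85^-2 = 0.021626.
(1-p)^alpha * (1-q)^(1-alpha) = 0.75^3 * 0.15^-2 = 18.75.
sum = 0.021626 + 18.75 = 18.771626.
D = (1/2)*log(18.771626) = 1.4662

1.4662


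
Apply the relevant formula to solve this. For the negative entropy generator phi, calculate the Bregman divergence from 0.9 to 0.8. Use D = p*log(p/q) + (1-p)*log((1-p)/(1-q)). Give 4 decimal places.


Bregman divergence with negative entropy generator:
D = p*log(p/q) + (1-p)*log((1-p)/(1-q)).
p = 0.9, q = 0.8.
p*log(p/q) = 0.9*log(0.9/0.8) = 0.106005.
(1-p)*log((1-p)/(1-q)) = 0.1*log(0.1/0.2) = -0.069315.
D = 0.106005 + -0.069315 = 0.0367

0.0367


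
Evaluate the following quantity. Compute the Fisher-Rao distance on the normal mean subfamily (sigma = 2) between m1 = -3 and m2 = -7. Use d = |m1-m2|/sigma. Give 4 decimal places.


On the fixed-variance normal subfamily, geodesic distance = |m1-m2|/sigma.
|-3 - -7| = 4.
sigma = 2.
d = 4/2 = 2.0000

2.0000


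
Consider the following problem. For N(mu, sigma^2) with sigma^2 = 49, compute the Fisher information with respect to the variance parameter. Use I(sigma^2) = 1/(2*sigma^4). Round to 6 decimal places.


Fisher information for variance: I(sigma^2) = 1/(2*sigma^4).
sigma^2 = 49, so sigma^4 = 2401.
I = 1/(2*2401) = 1/4802 = 0.000208

0.000208


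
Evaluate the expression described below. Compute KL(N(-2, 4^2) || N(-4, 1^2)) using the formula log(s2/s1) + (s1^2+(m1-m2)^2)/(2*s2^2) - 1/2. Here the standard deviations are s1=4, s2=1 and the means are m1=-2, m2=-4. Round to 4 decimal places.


KL divergence between normal distributions:
KL = log(s2/s1) + (s1^2 + (m1-m2)^2)/(2*s2^2) - 1/2.
log(1/4) = -1.386294.
(4^2 + (-2--4)^2)/(2*1^2) = (16 + 4)/2 = 10.0.
KL = -1.386294 + 10.0 - 0.5 = 8.1137

8.1137


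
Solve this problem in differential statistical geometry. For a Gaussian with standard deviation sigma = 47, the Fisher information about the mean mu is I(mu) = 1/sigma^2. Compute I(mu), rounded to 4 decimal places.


The Fisher information for the mean of a normal distribution is I(mu) = 1/sigma^2.
sigma = 47, so sigma^2 = 2209.
I(mu) = 1/2209 = 0.0005

0.0005


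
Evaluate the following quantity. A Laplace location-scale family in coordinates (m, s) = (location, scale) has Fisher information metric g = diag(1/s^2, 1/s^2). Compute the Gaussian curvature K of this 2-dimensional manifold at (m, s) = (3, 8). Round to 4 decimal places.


The metric has the form g = (A dm^2 + B ds^2)/s^2 with A = 1, B = 1.
Substitute u = sqrt(A/B)*m: g = B*(du^2 + ds^2)/s^2, i.e. B times the
Poincare upper half-plane metric, which has constant Gaussian curvature -1.
Scaling a 2D metric by a constant c divides the Gaussian curvature by c,
so K = -1/B = -1/(1) = -1.0000 everywhere (the point (m, s) = (3, 8) is irrelevant:
the curvature is constant).
The requested Gaussian curvature is K = -1.0000.

-1.0000


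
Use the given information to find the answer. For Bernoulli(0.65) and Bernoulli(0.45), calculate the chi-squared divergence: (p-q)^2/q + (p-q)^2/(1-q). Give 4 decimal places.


Chi-squared divergence between Bernoulli distributions:
chi^2 = (p-q)^2/q + (p-q)^2/(1-q).
p = 0.65, q = 0.45, p-q = 0.2.
(p-q)^2 = 0.04.
term1 = 0.04/0.45 = 0.088889.
term2 = 0.04/0.55 = 0.072727.
chi^2 = 0.088889 + 0.072727 = 0.1616

0.1616


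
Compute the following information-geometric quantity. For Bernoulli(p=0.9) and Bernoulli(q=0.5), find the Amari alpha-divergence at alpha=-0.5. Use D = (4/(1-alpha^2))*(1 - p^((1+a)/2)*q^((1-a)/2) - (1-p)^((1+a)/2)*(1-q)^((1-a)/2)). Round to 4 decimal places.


Amari alpha-divergence:
D = (4/(1-alpha^2))*(1 - p^((1+a)/2)*q^((1-a)/2) - (1-p)^((1+a)/2)*(1-q)^((1-a)/2)).
alpha = -0.5, p = 0.9, q = 0.5.
e1 = (1+alpha)/2 = 0.25, e2 = (1-alpha)/2 = 0.75.
t1 = p^e1 * q^e2 = 0.9^0.25 * 0.5^0.75 = 0.579146.
t2 = (1-p)^e1 * (1-q)^e2 = 0.1^0.25 * 0.5^0.75 = 0.33437.
4/(1-alpha^2) = 5.333333.
D = 5.333333*(1 - 0.579146 - 0.33437) = 0.4612

0.4612


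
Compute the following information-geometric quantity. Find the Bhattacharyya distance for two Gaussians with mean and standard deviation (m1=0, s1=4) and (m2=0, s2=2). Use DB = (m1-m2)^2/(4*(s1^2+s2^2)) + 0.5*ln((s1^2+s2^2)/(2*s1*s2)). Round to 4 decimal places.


Bhattacharyya distance between two Gaussians:
DB = (m1-m2)^2/(4*(s1^2+s2^2)) + (1/2)*ln((s1^2+s2^2)/(2*s1*s2)).
(m1-m2)^2 = (0)^2 = 0.
s1^2+s2^2 = 16 + 4 = 20.
term1 = 0/80 = 0.0.
term2 = 0.5*ln(20/16.0) = 0.111572.
DB = 0.0 + 0.111572 = 0.1116

0.1116


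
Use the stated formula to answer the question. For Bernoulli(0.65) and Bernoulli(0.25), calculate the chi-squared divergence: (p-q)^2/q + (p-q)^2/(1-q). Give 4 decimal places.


Chi-squared divergence between Bernoulli distributions:
chi^2 = (p-q)^2/q + (p-q)^2/(1-q).
p = 0.65, q = 0.25, p-q = 0.4.
(p-q)^2 = 0.16.
term1 = 0.16/0.25 = 0.64.
term2 = 0.16/0.75 = 0.213333.
chi^2 = 0.64 + 0.213333 = 0.8533

0.8533


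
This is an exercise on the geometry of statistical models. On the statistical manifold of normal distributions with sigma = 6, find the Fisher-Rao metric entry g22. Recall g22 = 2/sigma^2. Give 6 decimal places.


For the 2-parameter normal family, the Fisher metric has:
  g11 = 1/sigma^2, g22 = 2/sigma^2.
sigma = 6, sigma^2 = 36.
g22 = 0.055556

0.055556


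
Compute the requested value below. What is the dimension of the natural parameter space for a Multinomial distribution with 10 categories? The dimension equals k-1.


Exponential family dimension calculation:
For Multinomial with k=10 categories, dim = k-1 = 9.

9


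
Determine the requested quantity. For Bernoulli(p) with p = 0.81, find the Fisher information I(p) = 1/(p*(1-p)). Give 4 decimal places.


For Bernoulli(p), Fisher information is I(p) = 1/(p*(1-p)).
p = 0.81, 1-p = 0.19.
p*(1-p) = 0.1539.
I(p) = 1/0.1539 = 6.4977

6.4977


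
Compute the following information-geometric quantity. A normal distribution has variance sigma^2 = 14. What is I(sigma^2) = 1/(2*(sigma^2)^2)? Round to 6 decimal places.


Fisher information for variance: I(sigma^2) = 1/(2*sigma^4).
sigma^2 = 14, so sigma^4 = 196.
I = 1/(2*196) = 1/392 = 0.002551

0.002551


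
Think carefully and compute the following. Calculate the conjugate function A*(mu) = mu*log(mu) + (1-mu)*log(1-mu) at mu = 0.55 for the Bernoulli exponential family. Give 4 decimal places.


Legendre transform for Bernoulli:
A*(mu) = mu*log(mu) + (1-mu)*log(1-mu).
mu = 0.55, 1-mu = 0.45.
mu*log(mu) = 0.55*log(0.55) = -0.32881.
(1-mu)*log(1-mu) = 0.45*log(0.45) = -0.359328.
A* = -0.32881 + -0.359328 = -0.6881

-0.6881


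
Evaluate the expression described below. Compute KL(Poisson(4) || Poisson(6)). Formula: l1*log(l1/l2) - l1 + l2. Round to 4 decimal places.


KL divergence for Poisson:
KL = l1*log(l1/l2) - l1 + l2.
l1 = 4, l2 = 6.
log(4/6) = -0.405465.
l1*log(l1/l2) = 4 * -0.405465 = -1.62186.
KL = -1.62186 - 4 + 6 = 0.3781

0.3781


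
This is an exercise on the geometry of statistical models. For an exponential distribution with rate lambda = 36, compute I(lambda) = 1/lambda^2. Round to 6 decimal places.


Fisher information for exponential: I(lambda) = 1/lambda^2.
lambda = 36, lambda^2 = 1296.
I = 1/1296 = 0.000772

0.000772


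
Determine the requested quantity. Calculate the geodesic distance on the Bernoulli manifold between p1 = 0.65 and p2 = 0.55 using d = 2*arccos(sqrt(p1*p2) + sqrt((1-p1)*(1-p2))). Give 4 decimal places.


Geodesic distance on Bernoulli manifold:
d(p1,p2) = 2*arccos(sqrt(p1*p2) + sqrt((1-p1)*(1-p2))).
sqrt(p1*p2) = sqrt(0.65*0.55) = 0.597913.
sqrt((1-p1)*(1-p2)) = sqrt(0.35*0.45) = 0.396863.
arg = 0.597913 + 0.396863 = 0.994776.
d = 2*arccos(0.994776) = 0.2045

0.2045


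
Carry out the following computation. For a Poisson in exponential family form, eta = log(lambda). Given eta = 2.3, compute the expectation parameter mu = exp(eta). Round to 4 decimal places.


Expectation parameter for Poisson exponential family:
mu = exp(eta).
eta = 2.3.
mu = exp(2.3) = 9.9742

9.9742


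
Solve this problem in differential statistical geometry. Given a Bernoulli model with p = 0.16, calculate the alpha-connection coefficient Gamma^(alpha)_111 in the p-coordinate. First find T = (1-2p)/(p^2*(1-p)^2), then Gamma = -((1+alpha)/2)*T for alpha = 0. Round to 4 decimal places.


Skewness (Amari-Chentsov) tensor: T = (1-2p)/(p^2*(1-p)^2).
p = 0.16, 1-2p = 0.68, p^2 = 0.0256, (1-p)^2 = 0.7056.
T = 0.68/(0.0256 * 0.7056) = 37.645266.
In the p-coordinate, Gamma^(alpha) = Gamma^(0) - (alpha/2)*T with Gamma^(0) = (1/2)*g'(p) = -T/2,
so Gamma^(alpha) = -((1+alpha)/2)*T.
alpha = 0, -(1+alpha)/2 = -0.5.
Gamma = -0.5 * 37.645266 = -18.8226

-18.8226


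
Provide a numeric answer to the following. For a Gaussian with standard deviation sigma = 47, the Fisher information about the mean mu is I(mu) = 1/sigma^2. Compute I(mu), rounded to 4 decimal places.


The Fisher information for the mean of a normal distribution is I(mu) = 1/sigma^2.
sigma = 47, so sigma^2 = 2209.
I(mu) = 1/2209 = 0.0005

0.0005


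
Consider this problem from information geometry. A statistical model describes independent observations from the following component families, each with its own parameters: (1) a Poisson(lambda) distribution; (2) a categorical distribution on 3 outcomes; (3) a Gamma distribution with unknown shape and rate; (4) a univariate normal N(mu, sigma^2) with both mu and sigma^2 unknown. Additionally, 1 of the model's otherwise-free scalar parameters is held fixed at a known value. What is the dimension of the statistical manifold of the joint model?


The dimension of a statistical manifold equals the number of free
(independent) real parameters of the model. For a product of independent
blocks the parameter counts add.
- Poisson (lambda): 1.
- categorical on 3 outcomes (probabilities sum to 1): 3-1 = 2.
- Gamma (shape, rate): 2.
- normal (mu, sigma^2): 2.
Total = 1 + 2 + 2 + 2 = 7.
1 parameter(s) fixed at known values: 7 - 1 = 6.
Dimension = 6

6


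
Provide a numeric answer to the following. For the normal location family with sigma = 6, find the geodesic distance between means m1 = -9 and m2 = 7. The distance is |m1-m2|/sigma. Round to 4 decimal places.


On the fixed-variance normal subfamily, geodesic distance = |m1-m2|/sigma.
|-9 - 7| = 16.
sigma = 6.
d = 16/6 = 2.6667

2.6667


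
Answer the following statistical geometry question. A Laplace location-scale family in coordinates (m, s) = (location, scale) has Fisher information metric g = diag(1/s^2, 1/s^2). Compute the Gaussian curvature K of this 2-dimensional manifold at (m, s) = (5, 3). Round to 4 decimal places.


The metric has the form g = (A dm^2 + B ds^2)/s^2 with A = 1, B = 1.
Substitute u = sqrt(A/B)*m: g = B*(du^2 + ds^2)/s^2, i.e. B times the
Poincare upper half-plane metric, which has constant Gaussian curvature -1.
Scaling a 2D metric by a constant c divides the Gaussian curvature by c,
so K = -1/B = -1/(1) = -1.0000 everywhere (the point (m, s) = (5, 3) is irrelevant:
the curvature is constant).
The requested Gaussian curvature is K = -1.0000.

-1.0000


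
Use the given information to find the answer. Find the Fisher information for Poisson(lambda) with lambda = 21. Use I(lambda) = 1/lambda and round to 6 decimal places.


Fisher information for Poisson: I(lambda) = 1/lambda.
lambda = 21.
I(lambda) = 1/21 = 0.047619

0.047619


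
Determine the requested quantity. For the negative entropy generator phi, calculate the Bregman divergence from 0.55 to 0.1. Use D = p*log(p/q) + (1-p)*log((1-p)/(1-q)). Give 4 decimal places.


Bregman divergence with negative entropy generator:
D = p*log(p/q) + (1-p)*log((1-p)/(1-q)).
p = 0.55, q = 0.1.
p*log(p/q) = 0.55*log(0.55/0.1) = 0.937611.
(1-p)*log((1-p)/(1-q)) = 0.45*log(0.45/0.9) = -0.311916.
D = 0.937611 + -0.311916 = 0.6257

0.6257


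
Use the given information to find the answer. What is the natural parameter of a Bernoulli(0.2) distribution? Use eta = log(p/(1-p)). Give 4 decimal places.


Natural parameter for Bernoulli: eta = log(p/(1-p)).
p = 0.2, 1-p = 0.8.
p/(1-p) = 0.25.
eta = log(0.25) = -1.3863

-1.3863


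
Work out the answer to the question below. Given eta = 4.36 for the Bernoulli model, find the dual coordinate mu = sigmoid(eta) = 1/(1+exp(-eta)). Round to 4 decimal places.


Dual coordinate (expectation parameter) for Bernoulli:
mu = 1/(1+exp(-eta)).
eta = 4.36.
exp(-eta) = exp(-4.36) = 0.012778.
mu = 1/(1+0.012778) = 0.9874

0.9874


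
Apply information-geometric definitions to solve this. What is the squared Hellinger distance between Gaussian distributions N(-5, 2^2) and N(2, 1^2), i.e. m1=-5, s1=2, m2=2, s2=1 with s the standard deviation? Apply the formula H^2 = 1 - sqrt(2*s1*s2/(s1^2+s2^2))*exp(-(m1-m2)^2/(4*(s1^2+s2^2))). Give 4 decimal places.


Squared Hellinger distance for Gaussians:
H^2 = 1 - sqrt(2*s1*s2/(s1^2+s2^2)) * exp(-(m1-m2)^2/(4*(s1^2+s2^2))).
s1^2 = 4, s2^2 = 1, s1^2+s2^2 = 5.
sqrt(2*2*1/(5)) = 0.894427.
(m1-m2)^2 = (-7)^2 = 49.
exp(-49/(4*5)) = exp(-2.45) = 0.086294.
H^2 = 1 - 0.894427*0.086294 = 0.9228

0.9228


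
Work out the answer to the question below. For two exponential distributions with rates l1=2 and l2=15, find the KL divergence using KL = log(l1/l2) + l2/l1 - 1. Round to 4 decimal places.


KL divergence for exponential family:
KL = log(l1/l2) + l2/l1 - 1.
log(2/15) = -2.014903.
15/2 = 7.5.
KL = -2.014903 + 7.5 - 1 = 4.4851

4.4851


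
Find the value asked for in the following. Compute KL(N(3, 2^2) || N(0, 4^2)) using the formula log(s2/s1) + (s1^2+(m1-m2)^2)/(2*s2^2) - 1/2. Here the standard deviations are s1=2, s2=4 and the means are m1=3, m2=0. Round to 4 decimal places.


KL divergence between normal distributions:
KL = log(s2/s1) + (s1^2 + (m1-m2)^2)/(2*s2^2) - 1/2.
log(4/2) = 0.693147.
(2^2 + (3-0)^2)/(2*4^2) = (4 + 9)/32 = 0.40625.
KL = 0.693147 + 0.40625 - 0.5 = 0.5994

0.5994


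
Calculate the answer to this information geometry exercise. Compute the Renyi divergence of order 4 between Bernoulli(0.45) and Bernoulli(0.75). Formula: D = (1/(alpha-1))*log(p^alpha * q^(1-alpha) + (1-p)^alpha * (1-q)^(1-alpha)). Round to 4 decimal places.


Renyi divergence of order alpha between Bernoulli distributions:
D = (1/(alpha-1))*log(p^alpha * q^(1-alpha) + (1-p)^alpha * (1-q)^(1-alpha)).
alpha = 4, p = 0.45, q = 0.75.
p^alpha * q^(1-alpha) = 0.45^4 * 0.75^-3 = 0.0972.
(1-p)^alpha * (1-q)^(1-alpha) = 0.55^4 * 0.25^-3 = 5.8564.
sum = 0.0972 + 5.8564 = 5.9536.
D = (1/3)*log(5.9536) = 0.5947

0.5947


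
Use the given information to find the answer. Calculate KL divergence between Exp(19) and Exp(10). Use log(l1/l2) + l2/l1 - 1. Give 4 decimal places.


KL divergence for exponential family:
KL = log(l1/l2) + l2/l1 - 1.
log(19/10) = 0.641854.
10/19 = 0.526316.
KL = 0.641854 + 0.526316 - 1 = 0.1682

0.1682


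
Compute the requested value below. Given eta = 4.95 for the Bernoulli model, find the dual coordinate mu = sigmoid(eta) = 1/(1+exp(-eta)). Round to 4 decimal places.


Dual coordinate (expectation parameter) for Bernoulli:
mu = 1/(1+exp(-eta)).
eta = 4.95.
exp(-eta) = exp(-4.95) = 0.007083.
mu = 1/(1+0.007083) = 0.9930

0.9930


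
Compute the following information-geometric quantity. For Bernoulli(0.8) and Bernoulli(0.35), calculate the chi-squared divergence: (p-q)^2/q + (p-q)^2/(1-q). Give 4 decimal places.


Chi-squared divergence between Bernoulli distributions:
chi^2 = (p-q)^2/q + (p-q)^2/(1-q).
p = 0.8, q = 0.35, p-q = 0.45.
(p-q)^2 = 0.2025.
term1 = 0.2025/0.35 = 0.578571.
term2 = 0.2025/0.65 = 0.311538.
chi^2 = 0.578571 + 0.311538 = 0.8901

0.8901


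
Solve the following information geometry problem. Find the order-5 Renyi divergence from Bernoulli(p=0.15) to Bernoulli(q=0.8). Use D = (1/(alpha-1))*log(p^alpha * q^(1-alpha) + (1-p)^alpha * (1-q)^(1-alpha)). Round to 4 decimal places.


Renyi divergence of order alpha between Bernoulli distributions:
D = (1/(alpha-1))*log(p^alpha * q^(1-alpha) + (1-p)^alpha * (1-q)^(1-alpha)).
alpha = 5, p = 0.15, q = 0.8.
p^alpha * q^(1-alpha) = 0.15^5 * 0.8^-4 = 0.000185.
(1-p)^alpha * (1-q)^(1-alpha) = 0.85^5 * 0.2^-4 = 277.31582.
sum = 0.000185 + 277.31582 = 277.316006.
D = (1/4)*log(277.316006) = 1.4063

1.4063


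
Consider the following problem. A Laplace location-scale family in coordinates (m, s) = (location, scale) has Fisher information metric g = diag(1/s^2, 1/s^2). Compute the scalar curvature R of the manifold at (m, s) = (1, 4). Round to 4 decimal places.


The metric has the form g = (A dm^2 + B ds^2)/s^2 with A = 1, B = 1.
Substitute u = sqrt(A/B)*m: g = B*(du^2 + ds^2)/s^2, i.e. B times the
Poincare upper half-plane metric, which has constant Gaussian curvature -1.
Scaling a 2D metric by a constant c divides the Gaussian curvature by c,
so K = -1/B = -1/(1) = -1.0000 everywhere (the point (m, s) = (1, 4) is irrelevant:
the curvature is constant).
Scalar curvature in dimension 2: R = 2K = -2/(1) = -2.0000.

-2.0000


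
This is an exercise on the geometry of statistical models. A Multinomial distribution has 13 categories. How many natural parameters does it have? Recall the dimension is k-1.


Exponential family dimension calculation:
For Multinomial with k=13 categories, dim = k-1 = 12.

12


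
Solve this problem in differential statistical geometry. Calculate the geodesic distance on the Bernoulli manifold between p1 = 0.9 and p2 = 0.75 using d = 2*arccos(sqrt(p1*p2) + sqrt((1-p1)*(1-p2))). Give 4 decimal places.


Geodesic distance on Bernoulli manifold:
d(p1,p2) = 2*arccos(sqrt(p1*p2) + sqrt((1-p1)*(1-p2))).
sqrt(p1*p2) = sqrt(0.9*0.75) = 0.821584.
sqrt((1-p1)*(1-p2)) = sqrt(0.1*0.25) = 0.158114.
arg = 0.821584 + 0.158114 = 0.979698.
d = 2*arccos(0.979698) = 0.4037

0.4037


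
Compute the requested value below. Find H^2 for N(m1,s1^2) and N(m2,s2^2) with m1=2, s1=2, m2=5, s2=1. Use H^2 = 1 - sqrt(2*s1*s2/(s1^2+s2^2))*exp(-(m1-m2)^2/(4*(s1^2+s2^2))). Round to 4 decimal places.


Squared Hellinger distance for Gaussians:
H^2 = 1 - sqrt(2*s1*s2/(s1^2+s2^2)) * exp(-(m1-m2)^2/(4*(s1^2+s2^2))).
s1^2 = 4, s2^2 = 1, s1^2+s2^2 = 5.
sqrt(2*2*1/(5)) = 0.894427.
(m1-m2)^2 = (-3)^2 = 9.
exp(-9/(4*5)) = exp(-0.45) = 0.637628.
H^2 = 1 - 0.894427*0.637628 = 0.4297

0.4297


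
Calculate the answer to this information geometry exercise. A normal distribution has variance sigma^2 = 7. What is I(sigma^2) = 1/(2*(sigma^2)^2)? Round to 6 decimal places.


Fisher information for variance: I(sigma^2) = 1/(2*sigma^4).
sigma^2 = 7, so sigma^4 = 49.
I = 1/(2*49) = 1/98 = 0.010204

0.010204


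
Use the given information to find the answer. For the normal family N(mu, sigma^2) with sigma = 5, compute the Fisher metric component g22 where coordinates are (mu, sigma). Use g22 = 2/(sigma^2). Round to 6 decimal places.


For the 2-parameter normal family, the Fisher metric has:
  g11 = 1/sigma^2, g22 = 2/sigma^2.
sigma = 5, sigma^2 = 25.
g22 = 0.080000

0.080000
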